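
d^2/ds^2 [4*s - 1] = 0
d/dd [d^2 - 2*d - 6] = 2*d - 2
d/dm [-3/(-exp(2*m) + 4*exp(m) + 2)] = 6*(2 - exp(m))*exp(m)/(-exp(2*m) + 4*exp(m) + 2)^2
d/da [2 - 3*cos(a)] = 3*sin(a)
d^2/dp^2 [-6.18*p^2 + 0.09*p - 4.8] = -12.3600000000000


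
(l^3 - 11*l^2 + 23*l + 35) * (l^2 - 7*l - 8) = l^5 - 18*l^4 + 92*l^3 - 38*l^2 - 429*l - 280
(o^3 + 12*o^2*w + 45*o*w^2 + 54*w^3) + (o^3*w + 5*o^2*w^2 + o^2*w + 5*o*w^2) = o^3*w + o^3 + 5*o^2*w^2 + 13*o^2*w + 50*o*w^2 + 54*w^3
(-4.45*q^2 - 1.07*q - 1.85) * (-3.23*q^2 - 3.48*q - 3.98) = 14.3735*q^4 + 18.9421*q^3 + 27.4101*q^2 + 10.6966*q + 7.363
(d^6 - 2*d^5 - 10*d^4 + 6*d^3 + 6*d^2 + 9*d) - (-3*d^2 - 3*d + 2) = d^6 - 2*d^5 - 10*d^4 + 6*d^3 + 9*d^2 + 12*d - 2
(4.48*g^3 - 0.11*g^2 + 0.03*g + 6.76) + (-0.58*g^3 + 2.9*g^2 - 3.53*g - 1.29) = 3.9*g^3 + 2.79*g^2 - 3.5*g + 5.47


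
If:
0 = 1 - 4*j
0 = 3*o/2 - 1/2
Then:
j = 1/4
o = 1/3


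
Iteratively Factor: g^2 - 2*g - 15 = (g + 3)*(g - 5)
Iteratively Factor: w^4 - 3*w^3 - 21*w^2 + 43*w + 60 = (w - 5)*(w^3 + 2*w^2 - 11*w - 12) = (w - 5)*(w + 4)*(w^2 - 2*w - 3) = (w - 5)*(w + 1)*(w + 4)*(w - 3)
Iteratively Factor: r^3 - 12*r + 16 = (r - 2)*(r^2 + 2*r - 8) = (r - 2)*(r + 4)*(r - 2)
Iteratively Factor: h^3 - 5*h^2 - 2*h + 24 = (h + 2)*(h^2 - 7*h + 12) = (h - 3)*(h + 2)*(h - 4)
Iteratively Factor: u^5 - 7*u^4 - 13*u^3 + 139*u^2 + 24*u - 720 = (u - 5)*(u^4 - 2*u^3 - 23*u^2 + 24*u + 144) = (u - 5)*(u - 4)*(u^3 + 2*u^2 - 15*u - 36) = (u - 5)*(u - 4)*(u + 3)*(u^2 - u - 12) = (u - 5)*(u - 4)*(u + 3)^2*(u - 4)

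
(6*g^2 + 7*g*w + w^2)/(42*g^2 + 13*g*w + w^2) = (g + w)/(7*g + w)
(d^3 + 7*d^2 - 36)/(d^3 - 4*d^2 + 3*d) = (d^3 + 7*d^2 - 36)/(d*(d^2 - 4*d + 3))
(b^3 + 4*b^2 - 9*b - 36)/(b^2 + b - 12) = b + 3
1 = 1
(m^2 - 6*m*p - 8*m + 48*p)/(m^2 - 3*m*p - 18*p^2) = (m - 8)/(m + 3*p)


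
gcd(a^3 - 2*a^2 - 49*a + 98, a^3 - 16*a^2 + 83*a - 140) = a - 7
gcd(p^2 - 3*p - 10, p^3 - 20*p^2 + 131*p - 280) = p - 5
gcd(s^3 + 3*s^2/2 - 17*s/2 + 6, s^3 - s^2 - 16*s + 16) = s^2 + 3*s - 4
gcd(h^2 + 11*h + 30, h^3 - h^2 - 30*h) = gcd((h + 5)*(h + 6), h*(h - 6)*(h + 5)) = h + 5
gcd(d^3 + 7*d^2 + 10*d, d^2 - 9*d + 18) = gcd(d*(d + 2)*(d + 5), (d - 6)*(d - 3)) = 1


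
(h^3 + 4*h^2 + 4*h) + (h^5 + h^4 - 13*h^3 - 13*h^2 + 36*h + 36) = h^5 + h^4 - 12*h^3 - 9*h^2 + 40*h + 36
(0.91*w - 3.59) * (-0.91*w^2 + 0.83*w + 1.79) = -0.8281*w^3 + 4.0222*w^2 - 1.3508*w - 6.4261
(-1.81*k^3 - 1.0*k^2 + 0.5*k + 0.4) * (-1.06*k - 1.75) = 1.9186*k^4 + 4.2275*k^3 + 1.22*k^2 - 1.299*k - 0.7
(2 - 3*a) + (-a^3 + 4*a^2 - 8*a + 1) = -a^3 + 4*a^2 - 11*a + 3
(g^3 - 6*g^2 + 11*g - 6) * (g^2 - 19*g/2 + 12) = g^5 - 31*g^4/2 + 80*g^3 - 365*g^2/2 + 189*g - 72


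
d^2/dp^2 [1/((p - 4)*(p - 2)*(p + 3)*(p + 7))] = 2*(10*p^6 + 60*p^5 - 183*p^4 - 1084*p^3 + 1323*p^2 + 2262*p + 7324)/(p^12 + 12*p^11 - 45*p^10 - 818*p^9 + 795*p^8 + 21912*p^7 - 12403*p^6 - 278586*p^5 + 186756*p^4 + 1678760*p^3 - 1558368*p^2 - 3894912*p + 4741632)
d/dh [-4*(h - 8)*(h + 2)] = 24 - 8*h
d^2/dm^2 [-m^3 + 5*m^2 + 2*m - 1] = 10 - 6*m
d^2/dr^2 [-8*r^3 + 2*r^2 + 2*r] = 4 - 48*r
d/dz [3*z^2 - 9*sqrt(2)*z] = 6*z - 9*sqrt(2)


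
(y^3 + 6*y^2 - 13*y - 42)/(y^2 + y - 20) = (y^3 + 6*y^2 - 13*y - 42)/(y^2 + y - 20)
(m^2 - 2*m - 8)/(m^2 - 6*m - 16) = (m - 4)/(m - 8)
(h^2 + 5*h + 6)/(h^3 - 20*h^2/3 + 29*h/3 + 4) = 3*(h^2 + 5*h + 6)/(3*h^3 - 20*h^2 + 29*h + 12)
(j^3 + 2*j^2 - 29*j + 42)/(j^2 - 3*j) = j + 5 - 14/j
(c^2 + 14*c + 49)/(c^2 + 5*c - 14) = (c + 7)/(c - 2)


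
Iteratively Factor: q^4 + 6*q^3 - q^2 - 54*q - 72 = (q + 3)*(q^3 + 3*q^2 - 10*q - 24) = (q + 3)*(q + 4)*(q^2 - q - 6) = (q + 2)*(q + 3)*(q + 4)*(q - 3)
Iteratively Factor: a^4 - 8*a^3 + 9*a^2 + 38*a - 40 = (a - 5)*(a^3 - 3*a^2 - 6*a + 8) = (a - 5)*(a + 2)*(a^2 - 5*a + 4) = (a - 5)*(a - 1)*(a + 2)*(a - 4)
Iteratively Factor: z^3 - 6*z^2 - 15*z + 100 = (z + 4)*(z^2 - 10*z + 25) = (z - 5)*(z + 4)*(z - 5)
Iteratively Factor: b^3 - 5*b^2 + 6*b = (b - 3)*(b^2 - 2*b) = (b - 3)*(b - 2)*(b)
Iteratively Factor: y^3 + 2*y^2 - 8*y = (y + 4)*(y^2 - 2*y) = y*(y + 4)*(y - 2)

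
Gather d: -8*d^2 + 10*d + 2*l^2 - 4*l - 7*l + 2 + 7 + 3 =-8*d^2 + 10*d + 2*l^2 - 11*l + 12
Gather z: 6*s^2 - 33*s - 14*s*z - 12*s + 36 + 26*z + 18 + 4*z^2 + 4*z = 6*s^2 - 45*s + 4*z^2 + z*(30 - 14*s) + 54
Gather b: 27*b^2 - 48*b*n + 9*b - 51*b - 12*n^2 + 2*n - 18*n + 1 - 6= 27*b^2 + b*(-48*n - 42) - 12*n^2 - 16*n - 5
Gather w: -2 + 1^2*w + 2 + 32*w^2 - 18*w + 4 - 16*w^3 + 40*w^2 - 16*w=-16*w^3 + 72*w^2 - 33*w + 4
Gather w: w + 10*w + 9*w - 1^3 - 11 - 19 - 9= 20*w - 40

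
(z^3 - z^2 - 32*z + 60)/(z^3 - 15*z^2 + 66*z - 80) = (z + 6)/(z - 8)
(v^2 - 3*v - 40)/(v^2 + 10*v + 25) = (v - 8)/(v + 5)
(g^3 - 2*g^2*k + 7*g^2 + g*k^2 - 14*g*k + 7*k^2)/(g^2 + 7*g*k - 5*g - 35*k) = (g^3 - 2*g^2*k + 7*g^2 + g*k^2 - 14*g*k + 7*k^2)/(g^2 + 7*g*k - 5*g - 35*k)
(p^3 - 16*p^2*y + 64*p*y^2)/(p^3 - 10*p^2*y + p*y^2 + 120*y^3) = p*(-p + 8*y)/(-p^2 + 2*p*y + 15*y^2)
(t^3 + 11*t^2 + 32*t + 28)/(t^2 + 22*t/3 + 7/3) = 3*(t^2 + 4*t + 4)/(3*t + 1)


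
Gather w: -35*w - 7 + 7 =-35*w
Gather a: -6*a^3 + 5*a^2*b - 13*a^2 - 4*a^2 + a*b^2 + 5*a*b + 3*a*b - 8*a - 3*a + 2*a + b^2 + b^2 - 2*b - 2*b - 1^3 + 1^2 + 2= -6*a^3 + a^2*(5*b - 17) + a*(b^2 + 8*b - 9) + 2*b^2 - 4*b + 2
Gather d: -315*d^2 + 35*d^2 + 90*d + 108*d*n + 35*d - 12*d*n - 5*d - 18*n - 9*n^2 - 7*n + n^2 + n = -280*d^2 + d*(96*n + 120) - 8*n^2 - 24*n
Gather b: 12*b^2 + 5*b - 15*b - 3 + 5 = 12*b^2 - 10*b + 2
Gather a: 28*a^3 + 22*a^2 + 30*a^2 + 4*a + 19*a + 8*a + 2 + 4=28*a^3 + 52*a^2 + 31*a + 6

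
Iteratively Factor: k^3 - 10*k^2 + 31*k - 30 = (k - 5)*(k^2 - 5*k + 6) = (k - 5)*(k - 3)*(k - 2)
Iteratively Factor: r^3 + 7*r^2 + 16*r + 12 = (r + 2)*(r^2 + 5*r + 6) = (r + 2)^2*(r + 3)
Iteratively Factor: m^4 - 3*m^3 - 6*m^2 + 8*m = (m - 1)*(m^3 - 2*m^2 - 8*m) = m*(m - 1)*(m^2 - 2*m - 8) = m*(m - 4)*(m - 1)*(m + 2)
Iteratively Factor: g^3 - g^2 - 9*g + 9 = (g + 3)*(g^2 - 4*g + 3) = (g - 3)*(g + 3)*(g - 1)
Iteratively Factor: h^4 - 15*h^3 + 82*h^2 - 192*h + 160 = (h - 4)*(h^3 - 11*h^2 + 38*h - 40) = (h - 4)*(h - 2)*(h^2 - 9*h + 20) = (h - 5)*(h - 4)*(h - 2)*(h - 4)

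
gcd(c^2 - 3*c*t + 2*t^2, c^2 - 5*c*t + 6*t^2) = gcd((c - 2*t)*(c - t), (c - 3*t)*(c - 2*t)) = -c + 2*t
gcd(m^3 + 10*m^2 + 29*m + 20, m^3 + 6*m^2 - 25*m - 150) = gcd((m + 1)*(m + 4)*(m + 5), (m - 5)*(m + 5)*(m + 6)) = m + 5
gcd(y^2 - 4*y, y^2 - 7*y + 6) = 1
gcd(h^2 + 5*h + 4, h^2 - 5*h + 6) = 1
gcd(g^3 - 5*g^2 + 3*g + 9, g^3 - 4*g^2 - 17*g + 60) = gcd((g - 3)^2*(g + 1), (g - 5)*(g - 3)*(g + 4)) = g - 3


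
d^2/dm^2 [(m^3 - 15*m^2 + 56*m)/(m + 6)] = 2*(m^3 + 18*m^2 + 108*m - 876)/(m^3 + 18*m^2 + 108*m + 216)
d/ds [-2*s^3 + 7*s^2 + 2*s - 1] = -6*s^2 + 14*s + 2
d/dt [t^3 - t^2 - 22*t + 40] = 3*t^2 - 2*t - 22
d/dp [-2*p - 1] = -2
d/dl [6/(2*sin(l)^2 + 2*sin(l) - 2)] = -3*(2*sin(l) + 1)*cos(l)/(sin(l) - cos(l)^2)^2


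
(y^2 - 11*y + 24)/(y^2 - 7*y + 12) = (y - 8)/(y - 4)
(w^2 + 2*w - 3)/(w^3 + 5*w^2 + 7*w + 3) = (w - 1)/(w^2 + 2*w + 1)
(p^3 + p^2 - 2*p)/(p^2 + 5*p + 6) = p*(p - 1)/(p + 3)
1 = 1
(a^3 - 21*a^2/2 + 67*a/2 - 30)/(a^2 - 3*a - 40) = (-2*a^3 + 21*a^2 - 67*a + 60)/(2*(-a^2 + 3*a + 40))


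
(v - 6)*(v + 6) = v^2 - 36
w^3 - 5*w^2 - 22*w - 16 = (w - 8)*(w + 1)*(w + 2)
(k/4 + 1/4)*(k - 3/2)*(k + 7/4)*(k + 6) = k^4/4 + 29*k^3/16 + 41*k^2/32 - 135*k/32 - 63/16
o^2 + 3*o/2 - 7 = (o - 2)*(o + 7/2)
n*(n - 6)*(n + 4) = n^3 - 2*n^2 - 24*n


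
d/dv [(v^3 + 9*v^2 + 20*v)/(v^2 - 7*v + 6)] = (v^4 - 14*v^3 - 65*v^2 + 108*v + 120)/(v^4 - 14*v^3 + 61*v^2 - 84*v + 36)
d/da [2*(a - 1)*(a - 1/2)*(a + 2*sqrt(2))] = 6*a^2 - 6*a + 8*sqrt(2)*a - 6*sqrt(2) + 1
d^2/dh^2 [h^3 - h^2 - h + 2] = 6*h - 2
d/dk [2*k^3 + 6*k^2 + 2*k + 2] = 6*k^2 + 12*k + 2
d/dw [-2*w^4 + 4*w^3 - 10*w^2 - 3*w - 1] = -8*w^3 + 12*w^2 - 20*w - 3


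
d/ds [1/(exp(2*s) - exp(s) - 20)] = (1 - 2*exp(s))*exp(s)/(-exp(2*s) + exp(s) + 20)^2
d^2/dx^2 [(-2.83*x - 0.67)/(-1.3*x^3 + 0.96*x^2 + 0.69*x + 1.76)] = (28.6962*x^5 - 7.60343999999999*x^4 - 3.085284*x^3 + 77.799372*x^2 - 16.8288*x - 8.499594)/(2.197*x^9 - 4.8672*x^8 + 0.0959400000000001*x^7 - 4.641216*x^6 + 13.127958*x^5 + 3.235104*x^4 + 4.757187*x^3 - 11.434896*x^2 - 6.412032*x - 5.451776)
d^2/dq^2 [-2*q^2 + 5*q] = -4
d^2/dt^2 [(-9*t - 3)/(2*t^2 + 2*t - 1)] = 12*(-2*(2*t + 1)^2*(3*t + 1) + (9*t + 4)*(2*t^2 + 2*t - 1))/(2*t^2 + 2*t - 1)^3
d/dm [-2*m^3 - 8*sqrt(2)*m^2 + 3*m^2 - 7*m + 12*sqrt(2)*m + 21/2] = -6*m^2 - 16*sqrt(2)*m + 6*m - 7 + 12*sqrt(2)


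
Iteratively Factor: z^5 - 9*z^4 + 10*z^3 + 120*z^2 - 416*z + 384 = (z - 3)*(z^4 - 6*z^3 - 8*z^2 + 96*z - 128) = (z - 4)*(z - 3)*(z^3 - 2*z^2 - 16*z + 32) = (z - 4)*(z - 3)*(z - 2)*(z^2 - 16) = (z - 4)*(z - 3)*(z - 2)*(z + 4)*(z - 4)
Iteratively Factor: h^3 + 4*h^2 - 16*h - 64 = (h + 4)*(h^2 - 16) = (h + 4)^2*(h - 4)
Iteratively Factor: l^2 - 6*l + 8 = (l - 4)*(l - 2)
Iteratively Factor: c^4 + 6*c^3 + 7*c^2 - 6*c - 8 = (c - 1)*(c^3 + 7*c^2 + 14*c + 8) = (c - 1)*(c + 2)*(c^2 + 5*c + 4) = (c - 1)*(c + 1)*(c + 2)*(c + 4)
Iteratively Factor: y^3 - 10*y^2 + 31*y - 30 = (y - 5)*(y^2 - 5*y + 6) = (y - 5)*(y - 3)*(y - 2)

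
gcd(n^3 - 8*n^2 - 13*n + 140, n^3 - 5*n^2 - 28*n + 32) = n + 4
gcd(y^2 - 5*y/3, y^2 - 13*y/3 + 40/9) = y - 5/3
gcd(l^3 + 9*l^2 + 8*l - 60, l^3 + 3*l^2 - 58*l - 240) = l^2 + 11*l + 30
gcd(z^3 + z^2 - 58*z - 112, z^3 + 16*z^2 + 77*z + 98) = z^2 + 9*z + 14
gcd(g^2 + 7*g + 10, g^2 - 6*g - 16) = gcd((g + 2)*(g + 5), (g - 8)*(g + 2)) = g + 2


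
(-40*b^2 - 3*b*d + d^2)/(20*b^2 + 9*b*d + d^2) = (-8*b + d)/(4*b + d)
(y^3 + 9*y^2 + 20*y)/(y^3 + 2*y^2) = (y^2 + 9*y + 20)/(y*(y + 2))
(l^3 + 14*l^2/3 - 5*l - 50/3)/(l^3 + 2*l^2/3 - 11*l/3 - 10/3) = (l + 5)/(l + 1)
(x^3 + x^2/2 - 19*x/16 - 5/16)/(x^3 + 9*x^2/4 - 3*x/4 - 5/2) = (x + 1/4)/(x + 2)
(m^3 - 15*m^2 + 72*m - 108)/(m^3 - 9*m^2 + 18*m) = (m - 6)/m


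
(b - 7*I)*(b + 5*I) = b^2 - 2*I*b + 35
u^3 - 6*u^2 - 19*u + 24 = (u - 8)*(u - 1)*(u + 3)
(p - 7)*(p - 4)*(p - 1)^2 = p^4 - 13*p^3 + 51*p^2 - 67*p + 28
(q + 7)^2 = q^2 + 14*q + 49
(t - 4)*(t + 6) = t^2 + 2*t - 24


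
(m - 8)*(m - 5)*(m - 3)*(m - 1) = m^4 - 17*m^3 + 95*m^2 - 199*m + 120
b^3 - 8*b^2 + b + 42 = (b - 7)*(b - 3)*(b + 2)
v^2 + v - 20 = (v - 4)*(v + 5)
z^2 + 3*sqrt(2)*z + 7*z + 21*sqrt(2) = (z + 7)*(z + 3*sqrt(2))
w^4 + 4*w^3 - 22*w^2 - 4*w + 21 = (w - 3)*(w - 1)*(w + 1)*(w + 7)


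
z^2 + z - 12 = (z - 3)*(z + 4)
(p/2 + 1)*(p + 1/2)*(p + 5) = p^3/2 + 15*p^2/4 + 27*p/4 + 5/2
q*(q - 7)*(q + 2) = q^3 - 5*q^2 - 14*q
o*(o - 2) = o^2 - 2*o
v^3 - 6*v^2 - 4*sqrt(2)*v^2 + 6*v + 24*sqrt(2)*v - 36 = (v - 6)*(v - 3*sqrt(2))*(v - sqrt(2))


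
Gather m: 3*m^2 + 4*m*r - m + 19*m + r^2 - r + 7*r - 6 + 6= 3*m^2 + m*(4*r + 18) + r^2 + 6*r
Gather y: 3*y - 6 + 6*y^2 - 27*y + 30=6*y^2 - 24*y + 24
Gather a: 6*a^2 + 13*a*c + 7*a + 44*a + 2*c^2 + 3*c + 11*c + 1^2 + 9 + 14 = 6*a^2 + a*(13*c + 51) + 2*c^2 + 14*c + 24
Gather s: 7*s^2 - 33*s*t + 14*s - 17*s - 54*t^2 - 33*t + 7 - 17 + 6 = 7*s^2 + s*(-33*t - 3) - 54*t^2 - 33*t - 4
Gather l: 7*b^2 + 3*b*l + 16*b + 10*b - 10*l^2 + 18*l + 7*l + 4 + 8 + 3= 7*b^2 + 26*b - 10*l^2 + l*(3*b + 25) + 15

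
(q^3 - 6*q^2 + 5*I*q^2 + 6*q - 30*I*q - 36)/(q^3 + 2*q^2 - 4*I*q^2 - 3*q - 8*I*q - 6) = (q^2 + 6*q*(-1 + I) - 36*I)/(q^2 + q*(2 - 3*I) - 6*I)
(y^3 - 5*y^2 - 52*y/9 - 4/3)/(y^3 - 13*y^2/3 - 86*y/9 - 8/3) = (3*y + 2)/(3*y + 4)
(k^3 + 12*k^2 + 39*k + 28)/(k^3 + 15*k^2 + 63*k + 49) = (k + 4)/(k + 7)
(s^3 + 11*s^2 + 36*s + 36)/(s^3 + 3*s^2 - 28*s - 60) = (s + 3)/(s - 5)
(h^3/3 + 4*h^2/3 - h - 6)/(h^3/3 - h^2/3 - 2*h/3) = (h^2 + 6*h + 9)/(h*(h + 1))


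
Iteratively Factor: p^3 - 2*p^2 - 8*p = (p)*(p^2 - 2*p - 8) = p*(p + 2)*(p - 4)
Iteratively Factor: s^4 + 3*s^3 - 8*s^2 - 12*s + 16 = (s - 1)*(s^3 + 4*s^2 - 4*s - 16) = (s - 1)*(s + 2)*(s^2 + 2*s - 8) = (s - 2)*(s - 1)*(s + 2)*(s + 4)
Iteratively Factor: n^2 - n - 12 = (n + 3)*(n - 4)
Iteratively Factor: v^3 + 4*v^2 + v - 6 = (v + 2)*(v^2 + 2*v - 3) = (v - 1)*(v + 2)*(v + 3)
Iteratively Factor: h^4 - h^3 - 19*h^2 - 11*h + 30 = (h - 5)*(h^3 + 4*h^2 + h - 6) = (h - 5)*(h + 3)*(h^2 + h - 2) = (h - 5)*(h + 2)*(h + 3)*(h - 1)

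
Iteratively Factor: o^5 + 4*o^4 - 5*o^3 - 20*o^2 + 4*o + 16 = (o - 2)*(o^4 + 6*o^3 + 7*o^2 - 6*o - 8) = (o - 2)*(o - 1)*(o^3 + 7*o^2 + 14*o + 8) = (o - 2)*(o - 1)*(o + 4)*(o^2 + 3*o + 2) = (o - 2)*(o - 1)*(o + 2)*(o + 4)*(o + 1)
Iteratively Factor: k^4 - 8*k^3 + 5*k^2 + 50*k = (k - 5)*(k^3 - 3*k^2 - 10*k) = k*(k - 5)*(k^2 - 3*k - 10) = k*(k - 5)*(k + 2)*(k - 5)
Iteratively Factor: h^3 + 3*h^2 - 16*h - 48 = (h - 4)*(h^2 + 7*h + 12) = (h - 4)*(h + 4)*(h + 3)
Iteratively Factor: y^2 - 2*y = (y)*(y - 2)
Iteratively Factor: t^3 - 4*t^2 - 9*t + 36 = (t - 4)*(t^2 - 9) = (t - 4)*(t + 3)*(t - 3)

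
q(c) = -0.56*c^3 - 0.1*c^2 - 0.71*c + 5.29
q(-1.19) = 6.94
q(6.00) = -123.53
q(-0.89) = 6.24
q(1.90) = -0.26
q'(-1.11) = -2.56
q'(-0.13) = -0.71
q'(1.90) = -7.15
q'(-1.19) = -2.85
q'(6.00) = -62.39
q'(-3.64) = -22.24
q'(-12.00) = -240.23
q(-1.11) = 6.72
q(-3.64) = 33.56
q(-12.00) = 967.09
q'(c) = -1.68*c^2 - 0.2*c - 0.71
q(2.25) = -3.19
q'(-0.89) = -1.86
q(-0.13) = 5.38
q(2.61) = -7.20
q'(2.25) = -9.66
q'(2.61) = -12.68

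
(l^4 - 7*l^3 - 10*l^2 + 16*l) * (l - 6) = l^5 - 13*l^4 + 32*l^3 + 76*l^2 - 96*l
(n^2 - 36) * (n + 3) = n^3 + 3*n^2 - 36*n - 108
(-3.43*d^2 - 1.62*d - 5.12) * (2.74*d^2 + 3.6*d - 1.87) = -9.3982*d^4 - 16.7868*d^3 - 13.4467*d^2 - 15.4026*d + 9.5744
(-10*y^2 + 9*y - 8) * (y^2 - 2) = -10*y^4 + 9*y^3 + 12*y^2 - 18*y + 16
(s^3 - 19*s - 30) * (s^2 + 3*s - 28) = s^5 + 3*s^4 - 47*s^3 - 87*s^2 + 442*s + 840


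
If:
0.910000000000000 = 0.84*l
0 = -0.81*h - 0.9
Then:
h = -1.11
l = 1.08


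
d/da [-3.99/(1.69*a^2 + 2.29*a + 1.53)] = (13.4862*a + 9.1371)/(1.69*a^2 + 2.29*a + 1.53)^2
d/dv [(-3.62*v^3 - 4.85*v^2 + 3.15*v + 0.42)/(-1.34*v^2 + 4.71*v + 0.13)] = (4.8508*v^4 - 34.1004*v^3 - 20.0343*v^2 - 0.135399999999999*v - 1.5687)/(1.7956*v^4 - 12.6228*v^3 + 21.8357*v^2 + 1.2246*v + 0.0169)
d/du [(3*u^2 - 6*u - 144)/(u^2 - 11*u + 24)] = -27/(u^2 - 6*u + 9)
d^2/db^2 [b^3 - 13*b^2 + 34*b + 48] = 6*b - 26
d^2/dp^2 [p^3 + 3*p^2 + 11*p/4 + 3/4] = 6*p + 6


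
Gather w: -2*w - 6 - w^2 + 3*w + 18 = -w^2 + w + 12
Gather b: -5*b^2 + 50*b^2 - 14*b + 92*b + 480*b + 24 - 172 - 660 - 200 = 45*b^2 + 558*b - 1008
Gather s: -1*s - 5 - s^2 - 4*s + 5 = -s^2 - 5*s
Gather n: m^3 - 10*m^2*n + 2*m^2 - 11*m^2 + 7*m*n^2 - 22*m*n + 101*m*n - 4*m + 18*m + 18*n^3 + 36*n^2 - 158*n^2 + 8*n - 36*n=m^3 - 9*m^2 + 14*m + 18*n^3 + n^2*(7*m - 122) + n*(-10*m^2 + 79*m - 28)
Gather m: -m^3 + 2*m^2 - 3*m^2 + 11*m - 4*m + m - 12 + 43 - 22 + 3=-m^3 - m^2 + 8*m + 12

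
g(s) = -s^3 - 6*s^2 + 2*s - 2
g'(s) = -3*s^2 - 12*s + 2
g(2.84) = -67.62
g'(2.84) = -56.28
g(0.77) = -4.47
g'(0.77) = -9.02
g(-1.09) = -10.01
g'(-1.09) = 11.52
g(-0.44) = -3.96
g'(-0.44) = 6.70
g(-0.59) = -5.06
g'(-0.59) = 8.04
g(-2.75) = -32.08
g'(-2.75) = 12.31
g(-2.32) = -26.45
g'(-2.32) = 13.69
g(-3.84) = -41.53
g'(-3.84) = 3.84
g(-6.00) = -14.00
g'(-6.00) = -34.00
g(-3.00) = -35.00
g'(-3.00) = 11.00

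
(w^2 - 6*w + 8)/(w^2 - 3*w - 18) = (-w^2 + 6*w - 8)/(-w^2 + 3*w + 18)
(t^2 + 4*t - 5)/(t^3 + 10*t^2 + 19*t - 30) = 1/(t + 6)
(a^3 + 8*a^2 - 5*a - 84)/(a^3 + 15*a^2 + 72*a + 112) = (a - 3)/(a + 4)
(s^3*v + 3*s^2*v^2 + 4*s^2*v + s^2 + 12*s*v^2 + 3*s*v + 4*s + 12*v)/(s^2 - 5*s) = (s^3*v + 3*s^2*v^2 + 4*s^2*v + s^2 + 12*s*v^2 + 3*s*v + 4*s + 12*v)/(s*(s - 5))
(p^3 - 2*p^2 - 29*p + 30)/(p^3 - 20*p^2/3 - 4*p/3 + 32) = 3*(p^2 + 4*p - 5)/(3*p^2 - 2*p - 16)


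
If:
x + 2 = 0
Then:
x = -2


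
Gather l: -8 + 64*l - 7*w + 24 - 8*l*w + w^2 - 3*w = l*(64 - 8*w) + w^2 - 10*w + 16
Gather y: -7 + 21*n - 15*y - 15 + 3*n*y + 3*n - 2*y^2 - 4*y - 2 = 24*n - 2*y^2 + y*(3*n - 19) - 24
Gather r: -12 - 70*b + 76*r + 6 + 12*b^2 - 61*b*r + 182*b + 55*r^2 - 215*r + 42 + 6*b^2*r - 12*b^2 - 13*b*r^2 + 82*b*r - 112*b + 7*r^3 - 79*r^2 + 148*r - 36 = 7*r^3 + r^2*(-13*b - 24) + r*(6*b^2 + 21*b + 9)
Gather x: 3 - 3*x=3 - 3*x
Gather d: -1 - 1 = -2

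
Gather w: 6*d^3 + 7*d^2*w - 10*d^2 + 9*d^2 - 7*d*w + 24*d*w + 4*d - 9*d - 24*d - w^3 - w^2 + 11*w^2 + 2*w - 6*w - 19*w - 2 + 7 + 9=6*d^3 - d^2 - 29*d - w^3 + 10*w^2 + w*(7*d^2 + 17*d - 23) + 14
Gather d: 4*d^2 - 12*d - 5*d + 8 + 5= 4*d^2 - 17*d + 13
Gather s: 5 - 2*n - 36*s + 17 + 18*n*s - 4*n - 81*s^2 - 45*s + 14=-6*n - 81*s^2 + s*(18*n - 81) + 36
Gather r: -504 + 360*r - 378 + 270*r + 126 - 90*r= 540*r - 756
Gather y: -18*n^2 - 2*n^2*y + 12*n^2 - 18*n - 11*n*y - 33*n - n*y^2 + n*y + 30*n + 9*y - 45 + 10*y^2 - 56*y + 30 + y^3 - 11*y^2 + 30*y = -6*n^2 - 21*n + y^3 + y^2*(-n - 1) + y*(-2*n^2 - 10*n - 17) - 15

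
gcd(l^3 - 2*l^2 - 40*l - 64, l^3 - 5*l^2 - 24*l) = l - 8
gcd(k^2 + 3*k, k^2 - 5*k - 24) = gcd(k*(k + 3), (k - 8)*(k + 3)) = k + 3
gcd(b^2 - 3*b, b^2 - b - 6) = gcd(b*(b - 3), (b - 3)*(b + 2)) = b - 3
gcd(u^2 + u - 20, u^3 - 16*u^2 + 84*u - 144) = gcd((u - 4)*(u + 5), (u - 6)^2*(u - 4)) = u - 4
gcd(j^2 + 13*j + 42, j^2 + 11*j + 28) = j + 7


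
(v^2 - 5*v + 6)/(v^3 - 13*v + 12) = (v - 2)/(v^2 + 3*v - 4)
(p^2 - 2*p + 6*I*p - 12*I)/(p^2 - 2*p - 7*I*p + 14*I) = (p + 6*I)/(p - 7*I)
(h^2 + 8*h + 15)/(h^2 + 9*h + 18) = (h + 5)/(h + 6)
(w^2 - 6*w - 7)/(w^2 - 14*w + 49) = (w + 1)/(w - 7)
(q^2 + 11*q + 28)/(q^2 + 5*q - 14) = (q + 4)/(q - 2)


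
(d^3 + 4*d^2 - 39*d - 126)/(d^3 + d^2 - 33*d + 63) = (d^2 - 3*d - 18)/(d^2 - 6*d + 9)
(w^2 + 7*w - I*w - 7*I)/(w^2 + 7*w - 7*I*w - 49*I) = (w - I)/(w - 7*I)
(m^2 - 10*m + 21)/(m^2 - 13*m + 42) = (m - 3)/(m - 6)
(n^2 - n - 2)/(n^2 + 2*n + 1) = (n - 2)/(n + 1)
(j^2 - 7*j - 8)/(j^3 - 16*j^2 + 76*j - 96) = (j + 1)/(j^2 - 8*j + 12)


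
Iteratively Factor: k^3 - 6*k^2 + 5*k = (k)*(k^2 - 6*k + 5) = k*(k - 5)*(k - 1)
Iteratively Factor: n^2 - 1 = (n + 1)*(n - 1)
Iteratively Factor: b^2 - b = (b - 1)*(b)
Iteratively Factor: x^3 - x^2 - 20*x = (x - 5)*(x^2 + 4*x) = (x - 5)*(x + 4)*(x)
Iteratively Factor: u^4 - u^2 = (u)*(u^3 - u) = u^2*(u^2 - 1) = u^2*(u - 1)*(u + 1)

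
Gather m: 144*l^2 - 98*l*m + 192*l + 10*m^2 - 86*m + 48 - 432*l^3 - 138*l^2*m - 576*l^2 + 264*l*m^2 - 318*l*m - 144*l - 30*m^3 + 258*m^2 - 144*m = -432*l^3 - 432*l^2 + 48*l - 30*m^3 + m^2*(264*l + 268) + m*(-138*l^2 - 416*l - 230) + 48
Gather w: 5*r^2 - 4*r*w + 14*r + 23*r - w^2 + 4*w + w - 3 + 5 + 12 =5*r^2 + 37*r - w^2 + w*(5 - 4*r) + 14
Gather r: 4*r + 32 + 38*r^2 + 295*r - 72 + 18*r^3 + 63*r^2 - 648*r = 18*r^3 + 101*r^2 - 349*r - 40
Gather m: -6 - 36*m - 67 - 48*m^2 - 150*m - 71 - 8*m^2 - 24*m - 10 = -56*m^2 - 210*m - 154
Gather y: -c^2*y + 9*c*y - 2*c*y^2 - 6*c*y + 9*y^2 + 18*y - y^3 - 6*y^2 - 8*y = -y^3 + y^2*(3 - 2*c) + y*(-c^2 + 3*c + 10)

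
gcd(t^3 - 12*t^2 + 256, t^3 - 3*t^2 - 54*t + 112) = t - 8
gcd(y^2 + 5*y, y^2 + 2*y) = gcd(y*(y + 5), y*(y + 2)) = y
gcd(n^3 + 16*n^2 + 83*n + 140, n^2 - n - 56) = n + 7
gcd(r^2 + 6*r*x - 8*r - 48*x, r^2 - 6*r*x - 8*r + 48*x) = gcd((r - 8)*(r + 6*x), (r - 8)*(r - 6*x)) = r - 8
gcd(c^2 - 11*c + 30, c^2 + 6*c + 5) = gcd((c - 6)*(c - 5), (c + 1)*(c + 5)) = 1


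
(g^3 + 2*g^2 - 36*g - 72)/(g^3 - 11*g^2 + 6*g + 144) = (g^2 + 8*g + 12)/(g^2 - 5*g - 24)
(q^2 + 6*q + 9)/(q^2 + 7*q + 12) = (q + 3)/(q + 4)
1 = 1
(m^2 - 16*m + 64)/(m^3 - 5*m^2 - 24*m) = (m - 8)/(m*(m + 3))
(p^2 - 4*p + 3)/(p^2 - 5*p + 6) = (p - 1)/(p - 2)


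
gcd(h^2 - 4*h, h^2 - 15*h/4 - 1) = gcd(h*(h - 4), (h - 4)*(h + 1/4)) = h - 4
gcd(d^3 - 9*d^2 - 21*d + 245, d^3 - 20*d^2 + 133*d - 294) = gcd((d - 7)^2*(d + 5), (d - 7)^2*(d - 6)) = d^2 - 14*d + 49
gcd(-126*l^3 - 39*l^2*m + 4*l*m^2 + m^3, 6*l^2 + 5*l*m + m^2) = 3*l + m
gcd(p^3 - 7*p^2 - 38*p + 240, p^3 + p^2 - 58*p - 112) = p - 8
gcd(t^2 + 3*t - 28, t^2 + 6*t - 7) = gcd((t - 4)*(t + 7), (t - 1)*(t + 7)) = t + 7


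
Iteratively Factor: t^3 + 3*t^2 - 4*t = (t - 1)*(t^2 + 4*t) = (t - 1)*(t + 4)*(t)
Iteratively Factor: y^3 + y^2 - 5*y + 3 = (y - 1)*(y^2 + 2*y - 3) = (y - 1)^2*(y + 3)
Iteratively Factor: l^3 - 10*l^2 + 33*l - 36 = (l - 4)*(l^2 - 6*l + 9) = (l - 4)*(l - 3)*(l - 3)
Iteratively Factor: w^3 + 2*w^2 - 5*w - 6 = (w + 1)*(w^2 + w - 6) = (w + 1)*(w + 3)*(w - 2)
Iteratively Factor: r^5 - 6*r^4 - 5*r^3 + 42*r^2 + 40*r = (r - 5)*(r^4 - r^3 - 10*r^2 - 8*r) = (r - 5)*(r + 2)*(r^3 - 3*r^2 - 4*r) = (r - 5)*(r + 1)*(r + 2)*(r^2 - 4*r) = r*(r - 5)*(r + 1)*(r + 2)*(r - 4)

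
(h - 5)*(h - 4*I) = h^2 - 5*h - 4*I*h + 20*I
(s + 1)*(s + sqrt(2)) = s^2 + s + sqrt(2)*s + sqrt(2)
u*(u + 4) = u^2 + 4*u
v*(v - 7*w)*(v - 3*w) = v^3 - 10*v^2*w + 21*v*w^2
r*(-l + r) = -l*r + r^2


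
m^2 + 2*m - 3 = (m - 1)*(m + 3)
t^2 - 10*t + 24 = (t - 6)*(t - 4)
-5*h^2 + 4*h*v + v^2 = (-h + v)*(5*h + v)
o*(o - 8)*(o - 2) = o^3 - 10*o^2 + 16*o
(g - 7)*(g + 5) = g^2 - 2*g - 35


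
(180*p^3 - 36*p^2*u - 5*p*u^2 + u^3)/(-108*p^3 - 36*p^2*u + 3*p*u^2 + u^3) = (-5*p + u)/(3*p + u)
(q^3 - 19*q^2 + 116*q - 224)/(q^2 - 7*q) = q - 12 + 32/q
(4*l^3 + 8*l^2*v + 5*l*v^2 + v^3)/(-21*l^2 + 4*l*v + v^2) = (4*l^3 + 8*l^2*v + 5*l*v^2 + v^3)/(-21*l^2 + 4*l*v + v^2)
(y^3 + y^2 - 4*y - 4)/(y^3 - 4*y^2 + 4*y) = (y^2 + 3*y + 2)/(y*(y - 2))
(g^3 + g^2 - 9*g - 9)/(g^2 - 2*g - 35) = (-g^3 - g^2 + 9*g + 9)/(-g^2 + 2*g + 35)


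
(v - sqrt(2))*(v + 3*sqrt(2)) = v^2 + 2*sqrt(2)*v - 6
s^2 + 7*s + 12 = (s + 3)*(s + 4)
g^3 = g^3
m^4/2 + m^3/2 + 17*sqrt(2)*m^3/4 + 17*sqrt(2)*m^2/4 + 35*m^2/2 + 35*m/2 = m*(m/2 + 1/2)*(m + 7*sqrt(2)/2)*(m + 5*sqrt(2))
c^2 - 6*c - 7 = (c - 7)*(c + 1)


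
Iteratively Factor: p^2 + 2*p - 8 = (p + 4)*(p - 2)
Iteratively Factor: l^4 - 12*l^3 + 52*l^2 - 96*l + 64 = (l - 2)*(l^3 - 10*l^2 + 32*l - 32) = (l - 2)^2*(l^2 - 8*l + 16) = (l - 4)*(l - 2)^2*(l - 4)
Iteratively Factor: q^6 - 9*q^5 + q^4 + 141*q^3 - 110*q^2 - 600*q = (q - 4)*(q^5 - 5*q^4 - 19*q^3 + 65*q^2 + 150*q) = (q - 4)*(q + 2)*(q^4 - 7*q^3 - 5*q^2 + 75*q) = q*(q - 4)*(q + 2)*(q^3 - 7*q^2 - 5*q + 75) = q*(q - 4)*(q + 2)*(q + 3)*(q^2 - 10*q + 25) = q*(q - 5)*(q - 4)*(q + 2)*(q + 3)*(q - 5)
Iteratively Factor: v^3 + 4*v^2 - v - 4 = (v - 1)*(v^2 + 5*v + 4) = (v - 1)*(v + 1)*(v + 4)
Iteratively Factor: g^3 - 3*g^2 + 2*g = (g - 2)*(g^2 - g) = (g - 2)*(g - 1)*(g)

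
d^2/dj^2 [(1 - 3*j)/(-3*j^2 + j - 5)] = 2*(3*(2 - 9*j)*(3*j^2 - j + 5) + (3*j - 1)*(6*j - 1)^2)/(3*j^2 - j + 5)^3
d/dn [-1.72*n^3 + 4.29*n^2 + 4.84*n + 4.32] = -5.16*n^2 + 8.58*n + 4.84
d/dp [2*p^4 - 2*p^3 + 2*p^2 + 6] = 2*p*(4*p^2 - 3*p + 2)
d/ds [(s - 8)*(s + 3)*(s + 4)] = 3*s^2 - 2*s - 44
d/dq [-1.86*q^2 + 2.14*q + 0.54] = 2.14 - 3.72*q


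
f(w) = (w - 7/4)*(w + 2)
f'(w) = 2*w + 1/4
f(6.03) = 34.37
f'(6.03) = 12.31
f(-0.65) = -3.24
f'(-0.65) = -1.05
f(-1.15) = -2.46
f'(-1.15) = -2.05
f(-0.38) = -3.45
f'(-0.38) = -0.51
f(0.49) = -3.14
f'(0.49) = 1.23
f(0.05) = -3.48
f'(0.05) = 0.35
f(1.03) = -2.18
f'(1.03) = 2.31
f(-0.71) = -3.17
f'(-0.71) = -1.17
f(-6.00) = 31.00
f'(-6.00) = -11.75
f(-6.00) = 31.00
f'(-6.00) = -11.75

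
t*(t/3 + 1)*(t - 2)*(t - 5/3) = t^4/3 - 2*t^3/9 - 23*t^2/9 + 10*t/3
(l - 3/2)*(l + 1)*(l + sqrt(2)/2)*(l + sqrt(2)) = l^4 - l^3/2 + 3*sqrt(2)*l^3/2 - 3*sqrt(2)*l^2/4 - l^2/2 - 9*sqrt(2)*l/4 - l/2 - 3/2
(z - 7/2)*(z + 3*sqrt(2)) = z^2 - 7*z/2 + 3*sqrt(2)*z - 21*sqrt(2)/2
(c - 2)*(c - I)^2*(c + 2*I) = c^4 - 2*c^3 + 3*c^2 - 6*c - 2*I*c + 4*I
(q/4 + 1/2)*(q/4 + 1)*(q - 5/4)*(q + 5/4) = q^4/16 + 3*q^3/8 + 103*q^2/256 - 75*q/128 - 25/32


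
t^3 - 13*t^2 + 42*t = t*(t - 7)*(t - 6)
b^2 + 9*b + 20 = (b + 4)*(b + 5)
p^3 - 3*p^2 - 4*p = p*(p - 4)*(p + 1)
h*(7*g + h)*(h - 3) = 7*g*h^2 - 21*g*h + h^3 - 3*h^2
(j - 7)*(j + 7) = j^2 - 49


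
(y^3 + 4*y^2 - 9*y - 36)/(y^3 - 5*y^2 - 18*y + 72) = (y + 3)/(y - 6)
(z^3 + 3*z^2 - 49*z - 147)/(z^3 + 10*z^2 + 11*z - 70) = (z^2 - 4*z - 21)/(z^2 + 3*z - 10)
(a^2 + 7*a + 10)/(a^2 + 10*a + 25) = (a + 2)/(a + 5)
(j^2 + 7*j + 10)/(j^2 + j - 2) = (j + 5)/(j - 1)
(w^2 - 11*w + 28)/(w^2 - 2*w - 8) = (w - 7)/(w + 2)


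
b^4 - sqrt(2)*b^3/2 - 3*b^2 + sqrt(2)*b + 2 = (b - sqrt(2))^2*(b + sqrt(2)/2)*(b + sqrt(2))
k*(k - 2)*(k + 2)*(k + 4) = k^4 + 4*k^3 - 4*k^2 - 16*k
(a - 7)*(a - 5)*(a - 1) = a^3 - 13*a^2 + 47*a - 35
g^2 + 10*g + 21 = (g + 3)*(g + 7)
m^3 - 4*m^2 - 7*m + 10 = (m - 5)*(m - 1)*(m + 2)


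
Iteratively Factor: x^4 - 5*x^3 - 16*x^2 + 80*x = (x)*(x^3 - 5*x^2 - 16*x + 80) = x*(x - 5)*(x^2 - 16) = x*(x - 5)*(x - 4)*(x + 4)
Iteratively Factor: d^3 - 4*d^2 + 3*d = (d)*(d^2 - 4*d + 3) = d*(d - 3)*(d - 1)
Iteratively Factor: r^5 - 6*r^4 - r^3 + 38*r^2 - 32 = (r - 4)*(r^4 - 2*r^3 - 9*r^2 + 2*r + 8) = (r - 4)^2*(r^3 + 2*r^2 - r - 2) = (r - 4)^2*(r - 1)*(r^2 + 3*r + 2) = (r - 4)^2*(r - 1)*(r + 2)*(r + 1)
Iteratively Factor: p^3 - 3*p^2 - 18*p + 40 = (p - 5)*(p^2 + 2*p - 8) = (p - 5)*(p - 2)*(p + 4)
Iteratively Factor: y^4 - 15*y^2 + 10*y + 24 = (y - 2)*(y^3 + 2*y^2 - 11*y - 12) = (y - 2)*(y + 4)*(y^2 - 2*y - 3) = (y - 3)*(y - 2)*(y + 4)*(y + 1)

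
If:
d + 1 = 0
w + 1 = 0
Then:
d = -1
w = -1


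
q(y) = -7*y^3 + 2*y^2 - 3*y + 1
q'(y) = -21*y^2 + 4*y - 3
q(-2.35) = 109.94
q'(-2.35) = -128.37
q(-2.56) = 139.23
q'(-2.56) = -150.87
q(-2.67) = 156.51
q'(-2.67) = -163.39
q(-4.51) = 697.35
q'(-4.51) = -448.18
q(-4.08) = 521.95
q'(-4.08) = -368.89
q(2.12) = -63.07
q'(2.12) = -88.90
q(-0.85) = 9.29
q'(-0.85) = -21.57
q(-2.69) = 159.80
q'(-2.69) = -165.72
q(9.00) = -4967.00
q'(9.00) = -1668.00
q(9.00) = -4967.00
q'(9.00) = -1668.00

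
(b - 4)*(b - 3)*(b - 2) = b^3 - 9*b^2 + 26*b - 24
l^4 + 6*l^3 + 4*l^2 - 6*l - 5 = (l - 1)*(l + 1)^2*(l + 5)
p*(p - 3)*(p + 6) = p^3 + 3*p^2 - 18*p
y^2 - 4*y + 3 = (y - 3)*(y - 1)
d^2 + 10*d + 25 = (d + 5)^2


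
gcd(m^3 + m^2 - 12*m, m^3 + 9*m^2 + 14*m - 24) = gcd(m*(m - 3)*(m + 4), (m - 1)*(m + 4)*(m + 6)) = m + 4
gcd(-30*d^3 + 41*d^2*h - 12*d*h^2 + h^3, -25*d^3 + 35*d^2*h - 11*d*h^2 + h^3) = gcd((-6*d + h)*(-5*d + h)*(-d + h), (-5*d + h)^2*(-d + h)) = 5*d^2 - 6*d*h + h^2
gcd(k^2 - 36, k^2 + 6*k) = k + 6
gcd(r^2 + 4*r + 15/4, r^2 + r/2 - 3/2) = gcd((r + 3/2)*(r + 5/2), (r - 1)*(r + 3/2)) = r + 3/2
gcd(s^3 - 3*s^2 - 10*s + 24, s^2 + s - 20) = s - 4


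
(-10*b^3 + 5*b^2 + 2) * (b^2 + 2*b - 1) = -10*b^5 - 15*b^4 + 20*b^3 - 3*b^2 + 4*b - 2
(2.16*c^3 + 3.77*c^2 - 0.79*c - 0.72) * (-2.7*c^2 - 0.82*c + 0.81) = -5.832*c^5 - 11.9502*c^4 + 0.791200000000001*c^3 + 5.6455*c^2 - 0.0495000000000001*c - 0.5832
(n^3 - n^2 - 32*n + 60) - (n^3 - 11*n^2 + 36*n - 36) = 10*n^2 - 68*n + 96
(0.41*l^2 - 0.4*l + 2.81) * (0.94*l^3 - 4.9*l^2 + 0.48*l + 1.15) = 0.3854*l^5 - 2.385*l^4 + 4.7982*l^3 - 13.4895*l^2 + 0.8888*l + 3.2315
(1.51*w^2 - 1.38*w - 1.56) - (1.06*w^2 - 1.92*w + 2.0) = 0.45*w^2 + 0.54*w - 3.56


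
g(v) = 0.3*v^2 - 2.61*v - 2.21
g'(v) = 0.6*v - 2.61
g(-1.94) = 3.98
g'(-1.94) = -3.77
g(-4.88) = 17.67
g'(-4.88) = -5.54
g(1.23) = -4.97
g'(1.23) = -1.87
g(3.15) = -7.45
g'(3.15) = -0.72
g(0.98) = -4.48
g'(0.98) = -2.02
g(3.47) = -7.65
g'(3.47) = -0.53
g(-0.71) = -0.21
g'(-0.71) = -3.04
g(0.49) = -3.42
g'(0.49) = -2.32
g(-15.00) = 104.44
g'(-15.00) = -11.61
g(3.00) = -7.34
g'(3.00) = -0.81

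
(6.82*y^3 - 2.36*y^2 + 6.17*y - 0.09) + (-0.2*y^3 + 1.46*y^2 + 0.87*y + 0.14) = 6.62*y^3 - 0.9*y^2 + 7.04*y + 0.05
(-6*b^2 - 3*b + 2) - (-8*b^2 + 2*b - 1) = 2*b^2 - 5*b + 3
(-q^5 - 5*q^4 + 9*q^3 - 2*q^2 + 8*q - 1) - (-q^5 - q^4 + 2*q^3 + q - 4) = -4*q^4 + 7*q^3 - 2*q^2 + 7*q + 3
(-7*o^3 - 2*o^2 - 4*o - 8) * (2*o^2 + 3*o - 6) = -14*o^5 - 25*o^4 + 28*o^3 - 16*o^2 + 48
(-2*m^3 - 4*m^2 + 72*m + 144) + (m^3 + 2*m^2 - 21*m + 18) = -m^3 - 2*m^2 + 51*m + 162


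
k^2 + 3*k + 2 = (k + 1)*(k + 2)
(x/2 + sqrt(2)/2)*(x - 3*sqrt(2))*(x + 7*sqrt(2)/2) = x^3/2 + 3*sqrt(2)*x^2/4 - 10*x - 21*sqrt(2)/2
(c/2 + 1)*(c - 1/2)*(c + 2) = c^3/2 + 7*c^2/4 + c - 1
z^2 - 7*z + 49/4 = (z - 7/2)^2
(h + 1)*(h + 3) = h^2 + 4*h + 3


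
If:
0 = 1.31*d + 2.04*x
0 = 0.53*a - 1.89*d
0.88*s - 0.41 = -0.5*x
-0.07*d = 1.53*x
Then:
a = 0.00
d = 0.00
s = 0.47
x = 0.00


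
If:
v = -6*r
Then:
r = -v/6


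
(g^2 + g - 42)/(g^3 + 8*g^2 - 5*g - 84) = (g - 6)/(g^2 + g - 12)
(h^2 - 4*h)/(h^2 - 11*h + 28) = h/(h - 7)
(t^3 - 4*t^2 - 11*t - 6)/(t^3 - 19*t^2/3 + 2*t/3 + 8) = 3*(t + 1)/(3*t - 4)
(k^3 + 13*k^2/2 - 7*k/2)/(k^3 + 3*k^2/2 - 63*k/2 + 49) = k*(2*k - 1)/(2*k^2 - 11*k + 14)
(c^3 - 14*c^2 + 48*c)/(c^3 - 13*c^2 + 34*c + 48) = c/(c + 1)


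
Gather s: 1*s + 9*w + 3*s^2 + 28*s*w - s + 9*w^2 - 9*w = 3*s^2 + 28*s*w + 9*w^2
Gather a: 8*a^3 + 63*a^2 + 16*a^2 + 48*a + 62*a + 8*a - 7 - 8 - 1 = 8*a^3 + 79*a^2 + 118*a - 16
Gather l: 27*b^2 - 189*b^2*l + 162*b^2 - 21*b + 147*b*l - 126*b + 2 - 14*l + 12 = 189*b^2 - 147*b + l*(-189*b^2 + 147*b - 14) + 14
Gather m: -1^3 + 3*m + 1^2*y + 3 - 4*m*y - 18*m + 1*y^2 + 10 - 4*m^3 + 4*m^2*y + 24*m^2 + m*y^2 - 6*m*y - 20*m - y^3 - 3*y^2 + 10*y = -4*m^3 + m^2*(4*y + 24) + m*(y^2 - 10*y - 35) - y^3 - 2*y^2 + 11*y + 12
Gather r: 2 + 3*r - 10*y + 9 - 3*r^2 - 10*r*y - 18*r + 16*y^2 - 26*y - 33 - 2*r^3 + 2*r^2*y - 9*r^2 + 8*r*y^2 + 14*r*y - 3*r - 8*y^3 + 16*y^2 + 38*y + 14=-2*r^3 + r^2*(2*y - 12) + r*(8*y^2 + 4*y - 18) - 8*y^3 + 32*y^2 + 2*y - 8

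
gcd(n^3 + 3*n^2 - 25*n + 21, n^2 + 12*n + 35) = n + 7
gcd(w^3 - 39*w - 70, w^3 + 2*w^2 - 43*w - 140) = w^2 - 2*w - 35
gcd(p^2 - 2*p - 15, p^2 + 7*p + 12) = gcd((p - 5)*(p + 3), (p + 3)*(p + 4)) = p + 3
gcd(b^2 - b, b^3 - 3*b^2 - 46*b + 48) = b - 1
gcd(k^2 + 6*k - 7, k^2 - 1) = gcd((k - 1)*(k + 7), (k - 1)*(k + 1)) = k - 1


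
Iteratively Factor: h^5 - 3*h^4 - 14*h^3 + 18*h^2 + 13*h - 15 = (h + 3)*(h^4 - 6*h^3 + 4*h^2 + 6*h - 5) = (h - 1)*(h + 3)*(h^3 - 5*h^2 - h + 5) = (h - 1)^2*(h + 3)*(h^2 - 4*h - 5) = (h - 1)^2*(h + 1)*(h + 3)*(h - 5)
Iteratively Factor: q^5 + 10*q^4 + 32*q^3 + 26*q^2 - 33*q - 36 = (q + 3)*(q^4 + 7*q^3 + 11*q^2 - 7*q - 12) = (q + 3)*(q + 4)*(q^3 + 3*q^2 - q - 3) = (q + 3)^2*(q + 4)*(q^2 - 1) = (q - 1)*(q + 3)^2*(q + 4)*(q + 1)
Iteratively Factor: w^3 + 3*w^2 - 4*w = (w)*(w^2 + 3*w - 4) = w*(w - 1)*(w + 4)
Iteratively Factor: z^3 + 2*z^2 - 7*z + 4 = (z - 1)*(z^2 + 3*z - 4) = (z - 1)^2*(z + 4)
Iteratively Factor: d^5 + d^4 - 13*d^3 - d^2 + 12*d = (d - 1)*(d^4 + 2*d^3 - 11*d^2 - 12*d) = (d - 1)*(d + 4)*(d^3 - 2*d^2 - 3*d) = d*(d - 1)*(d + 4)*(d^2 - 2*d - 3) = d*(d - 3)*(d - 1)*(d + 4)*(d + 1)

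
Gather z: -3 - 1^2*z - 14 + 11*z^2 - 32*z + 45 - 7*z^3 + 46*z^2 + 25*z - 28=-7*z^3 + 57*z^2 - 8*z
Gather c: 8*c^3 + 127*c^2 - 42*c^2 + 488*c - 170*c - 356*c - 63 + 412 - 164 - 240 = 8*c^3 + 85*c^2 - 38*c - 55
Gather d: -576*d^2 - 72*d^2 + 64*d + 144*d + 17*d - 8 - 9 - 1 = -648*d^2 + 225*d - 18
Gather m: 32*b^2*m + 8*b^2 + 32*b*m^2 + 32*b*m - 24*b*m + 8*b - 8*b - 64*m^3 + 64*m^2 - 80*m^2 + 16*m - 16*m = 8*b^2 - 64*m^3 + m^2*(32*b - 16) + m*(32*b^2 + 8*b)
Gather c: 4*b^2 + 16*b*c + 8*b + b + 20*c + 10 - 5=4*b^2 + 9*b + c*(16*b + 20) + 5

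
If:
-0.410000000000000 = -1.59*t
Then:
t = 0.26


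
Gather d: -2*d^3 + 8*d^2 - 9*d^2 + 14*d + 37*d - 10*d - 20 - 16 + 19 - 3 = -2*d^3 - d^2 + 41*d - 20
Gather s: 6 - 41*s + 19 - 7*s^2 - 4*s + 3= -7*s^2 - 45*s + 28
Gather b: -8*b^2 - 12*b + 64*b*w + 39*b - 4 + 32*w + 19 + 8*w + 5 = -8*b^2 + b*(64*w + 27) + 40*w + 20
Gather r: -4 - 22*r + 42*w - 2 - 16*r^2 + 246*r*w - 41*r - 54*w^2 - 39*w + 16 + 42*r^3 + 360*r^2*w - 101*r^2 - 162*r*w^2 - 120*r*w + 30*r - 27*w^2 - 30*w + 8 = 42*r^3 + r^2*(360*w - 117) + r*(-162*w^2 + 126*w - 33) - 81*w^2 - 27*w + 18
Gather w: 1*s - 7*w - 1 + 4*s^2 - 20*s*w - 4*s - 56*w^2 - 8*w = 4*s^2 - 3*s - 56*w^2 + w*(-20*s - 15) - 1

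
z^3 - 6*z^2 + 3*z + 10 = (z - 5)*(z - 2)*(z + 1)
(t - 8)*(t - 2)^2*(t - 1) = t^4 - 13*t^3 + 48*t^2 - 68*t + 32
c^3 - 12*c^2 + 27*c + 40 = (c - 8)*(c - 5)*(c + 1)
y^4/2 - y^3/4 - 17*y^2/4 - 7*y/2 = y*(y/2 + 1)*(y - 7/2)*(y + 1)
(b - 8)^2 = b^2 - 16*b + 64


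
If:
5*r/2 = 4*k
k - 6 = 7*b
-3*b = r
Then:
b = -48/71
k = 90/71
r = 144/71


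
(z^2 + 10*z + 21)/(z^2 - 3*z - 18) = (z + 7)/(z - 6)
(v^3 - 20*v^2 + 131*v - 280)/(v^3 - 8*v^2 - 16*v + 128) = (v^2 - 12*v + 35)/(v^2 - 16)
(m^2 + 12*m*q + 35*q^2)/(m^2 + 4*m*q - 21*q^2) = (-m - 5*q)/(-m + 3*q)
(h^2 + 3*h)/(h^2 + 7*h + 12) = h/(h + 4)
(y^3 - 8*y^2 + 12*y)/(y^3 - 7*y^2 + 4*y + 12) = y/(y + 1)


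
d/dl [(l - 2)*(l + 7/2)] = 2*l + 3/2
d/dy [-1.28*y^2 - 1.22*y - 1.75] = -2.56*y - 1.22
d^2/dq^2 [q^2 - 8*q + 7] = 2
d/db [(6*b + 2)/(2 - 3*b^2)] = 6*(3*b^2 + 2*b + 2)/(9*b^4 - 12*b^2 + 4)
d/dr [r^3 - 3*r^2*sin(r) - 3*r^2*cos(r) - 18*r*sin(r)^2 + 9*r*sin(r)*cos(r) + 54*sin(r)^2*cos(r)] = -3*sqrt(2)*r^2*cos(r + pi/4) + 3*r^2 - 18*r*sin(2*r) - 6*sqrt(2)*r*sin(r + pi/4) + 9*r*cos(2*r) - 27*sin(r)/2 + 9*sin(2*r)/2 + 81*sin(3*r)/2 + 9*cos(2*r) - 9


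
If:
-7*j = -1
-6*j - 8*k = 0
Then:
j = 1/7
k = -3/28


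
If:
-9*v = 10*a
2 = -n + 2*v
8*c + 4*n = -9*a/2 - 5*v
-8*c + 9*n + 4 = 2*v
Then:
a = -396/499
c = 27/1996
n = -118/499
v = 440/499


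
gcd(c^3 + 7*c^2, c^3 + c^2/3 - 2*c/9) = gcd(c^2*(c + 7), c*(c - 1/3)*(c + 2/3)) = c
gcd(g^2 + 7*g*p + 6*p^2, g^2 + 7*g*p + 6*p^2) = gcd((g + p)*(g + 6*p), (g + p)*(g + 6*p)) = g^2 + 7*g*p + 6*p^2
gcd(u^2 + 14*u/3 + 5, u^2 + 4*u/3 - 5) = u + 3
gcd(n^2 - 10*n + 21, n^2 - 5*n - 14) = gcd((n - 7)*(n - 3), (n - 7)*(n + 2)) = n - 7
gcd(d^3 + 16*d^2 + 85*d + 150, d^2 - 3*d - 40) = d + 5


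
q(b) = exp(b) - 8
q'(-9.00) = 0.00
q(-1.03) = -7.64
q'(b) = exp(b)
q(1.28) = -4.40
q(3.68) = 31.65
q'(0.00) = 1.00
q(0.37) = -6.55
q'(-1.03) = 0.36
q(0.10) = -6.89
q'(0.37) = 1.45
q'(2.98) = 19.69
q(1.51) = -3.47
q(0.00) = -7.00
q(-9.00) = -8.00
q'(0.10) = 1.11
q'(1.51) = 4.53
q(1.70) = -2.53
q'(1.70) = 5.47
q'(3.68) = 39.65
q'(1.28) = 3.60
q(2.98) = 11.69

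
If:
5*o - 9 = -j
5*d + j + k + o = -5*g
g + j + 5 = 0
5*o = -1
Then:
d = 326/25 - k/5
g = -15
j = 10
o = -1/5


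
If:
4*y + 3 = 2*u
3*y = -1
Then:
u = 5/6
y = -1/3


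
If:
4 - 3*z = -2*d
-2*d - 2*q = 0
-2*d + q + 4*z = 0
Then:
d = 16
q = -16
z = 12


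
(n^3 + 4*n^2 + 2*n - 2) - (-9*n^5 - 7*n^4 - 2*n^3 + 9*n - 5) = 9*n^5 + 7*n^4 + 3*n^3 + 4*n^2 - 7*n + 3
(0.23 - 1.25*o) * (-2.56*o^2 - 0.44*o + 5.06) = 3.2*o^3 - 0.0387999999999999*o^2 - 6.4262*o + 1.1638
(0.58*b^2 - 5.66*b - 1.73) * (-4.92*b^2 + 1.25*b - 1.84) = -2.8536*b^4 + 28.5722*b^3 + 0.3694*b^2 + 8.2519*b + 3.1832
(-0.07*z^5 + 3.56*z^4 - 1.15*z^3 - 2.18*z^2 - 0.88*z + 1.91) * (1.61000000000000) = -0.1127*z^5 + 5.7316*z^4 - 1.8515*z^3 - 3.5098*z^2 - 1.4168*z + 3.0751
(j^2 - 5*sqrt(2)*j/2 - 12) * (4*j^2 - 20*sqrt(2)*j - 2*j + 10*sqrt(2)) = 4*j^4 - 30*sqrt(2)*j^3 - 2*j^3 + 15*sqrt(2)*j^2 + 52*j^2 - 26*j + 240*sqrt(2)*j - 120*sqrt(2)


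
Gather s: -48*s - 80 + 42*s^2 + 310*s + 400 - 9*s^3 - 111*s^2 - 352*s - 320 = -9*s^3 - 69*s^2 - 90*s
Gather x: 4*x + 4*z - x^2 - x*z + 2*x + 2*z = -x^2 + x*(6 - z) + 6*z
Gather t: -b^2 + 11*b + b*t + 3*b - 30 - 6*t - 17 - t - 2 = -b^2 + 14*b + t*(b - 7) - 49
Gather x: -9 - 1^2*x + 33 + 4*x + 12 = 3*x + 36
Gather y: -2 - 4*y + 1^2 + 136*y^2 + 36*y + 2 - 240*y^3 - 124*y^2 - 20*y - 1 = -240*y^3 + 12*y^2 + 12*y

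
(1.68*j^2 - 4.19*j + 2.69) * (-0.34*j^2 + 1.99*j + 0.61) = -0.5712*j^4 + 4.7678*j^3 - 8.2279*j^2 + 2.7972*j + 1.6409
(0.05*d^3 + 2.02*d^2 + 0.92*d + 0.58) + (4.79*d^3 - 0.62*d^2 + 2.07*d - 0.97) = 4.84*d^3 + 1.4*d^2 + 2.99*d - 0.39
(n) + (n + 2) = 2*n + 2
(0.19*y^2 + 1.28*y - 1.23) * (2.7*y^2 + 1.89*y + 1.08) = 0.513*y^4 + 3.8151*y^3 - 0.6966*y^2 - 0.9423*y - 1.3284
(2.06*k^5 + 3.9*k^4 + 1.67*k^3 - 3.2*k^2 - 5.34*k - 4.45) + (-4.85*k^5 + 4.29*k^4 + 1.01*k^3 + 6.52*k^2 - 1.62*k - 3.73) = -2.79*k^5 + 8.19*k^4 + 2.68*k^3 + 3.32*k^2 - 6.96*k - 8.18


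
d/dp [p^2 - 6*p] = 2*p - 6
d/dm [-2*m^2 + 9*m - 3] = 9 - 4*m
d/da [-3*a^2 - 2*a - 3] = -6*a - 2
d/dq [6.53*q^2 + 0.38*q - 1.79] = 13.06*q + 0.38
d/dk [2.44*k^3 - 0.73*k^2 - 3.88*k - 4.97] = 7.32*k^2 - 1.46*k - 3.88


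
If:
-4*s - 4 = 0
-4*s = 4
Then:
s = -1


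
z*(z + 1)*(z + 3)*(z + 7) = z^4 + 11*z^3 + 31*z^2 + 21*z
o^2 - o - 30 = (o - 6)*(o + 5)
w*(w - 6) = w^2 - 6*w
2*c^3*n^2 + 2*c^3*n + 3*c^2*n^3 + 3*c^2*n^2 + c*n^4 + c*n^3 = n*(c + n)*(2*c + n)*(c*n + c)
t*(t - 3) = t^2 - 3*t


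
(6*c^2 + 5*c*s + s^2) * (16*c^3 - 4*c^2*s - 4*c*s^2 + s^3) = 96*c^5 + 56*c^4*s - 28*c^3*s^2 - 18*c^2*s^3 + c*s^4 + s^5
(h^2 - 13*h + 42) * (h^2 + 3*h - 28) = h^4 - 10*h^3 - 25*h^2 + 490*h - 1176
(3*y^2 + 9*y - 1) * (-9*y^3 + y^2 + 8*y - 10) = -27*y^5 - 78*y^4 + 42*y^3 + 41*y^2 - 98*y + 10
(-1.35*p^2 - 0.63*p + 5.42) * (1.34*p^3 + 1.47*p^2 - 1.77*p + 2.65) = -1.809*p^5 - 2.8287*p^4 + 8.7262*p^3 + 5.505*p^2 - 11.2629*p + 14.363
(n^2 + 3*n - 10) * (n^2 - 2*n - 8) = n^4 + n^3 - 24*n^2 - 4*n + 80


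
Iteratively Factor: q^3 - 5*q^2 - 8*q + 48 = (q - 4)*(q^2 - q - 12) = (q - 4)*(q + 3)*(q - 4)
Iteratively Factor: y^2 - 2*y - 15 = (y + 3)*(y - 5)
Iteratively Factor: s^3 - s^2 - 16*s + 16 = (s - 4)*(s^2 + 3*s - 4) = (s - 4)*(s + 4)*(s - 1)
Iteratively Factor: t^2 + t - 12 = (t - 3)*(t + 4)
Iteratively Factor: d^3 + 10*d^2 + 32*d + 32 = (d + 4)*(d^2 + 6*d + 8) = (d + 2)*(d + 4)*(d + 4)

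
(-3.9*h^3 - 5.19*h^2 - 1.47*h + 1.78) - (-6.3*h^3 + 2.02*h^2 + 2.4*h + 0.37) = 2.4*h^3 - 7.21*h^2 - 3.87*h + 1.41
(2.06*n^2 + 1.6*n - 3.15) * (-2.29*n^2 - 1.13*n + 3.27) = -4.7174*n^4 - 5.9918*n^3 + 12.1417*n^2 + 8.7915*n - 10.3005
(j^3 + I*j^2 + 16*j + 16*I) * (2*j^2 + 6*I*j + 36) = 2*j^5 + 8*I*j^4 + 62*j^3 + 164*I*j^2 + 480*j + 576*I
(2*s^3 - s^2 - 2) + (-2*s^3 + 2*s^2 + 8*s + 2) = s^2 + 8*s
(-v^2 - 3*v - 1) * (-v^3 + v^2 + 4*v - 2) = v^5 + 2*v^4 - 6*v^3 - 11*v^2 + 2*v + 2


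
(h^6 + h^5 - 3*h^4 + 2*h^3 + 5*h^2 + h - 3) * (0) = 0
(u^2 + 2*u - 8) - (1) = u^2 + 2*u - 9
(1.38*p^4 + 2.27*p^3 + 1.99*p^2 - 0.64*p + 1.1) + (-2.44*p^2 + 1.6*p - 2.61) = 1.38*p^4 + 2.27*p^3 - 0.45*p^2 + 0.96*p - 1.51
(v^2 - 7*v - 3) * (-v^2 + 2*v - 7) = -v^4 + 9*v^3 - 18*v^2 + 43*v + 21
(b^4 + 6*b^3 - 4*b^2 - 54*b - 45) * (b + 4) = b^5 + 10*b^4 + 20*b^3 - 70*b^2 - 261*b - 180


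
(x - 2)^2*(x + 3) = x^3 - x^2 - 8*x + 12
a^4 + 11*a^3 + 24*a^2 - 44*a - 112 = (a - 2)*(a + 2)*(a + 4)*(a + 7)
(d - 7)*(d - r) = d^2 - d*r - 7*d + 7*r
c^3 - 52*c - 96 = (c - 8)*(c + 2)*(c + 6)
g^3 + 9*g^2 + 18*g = g*(g + 3)*(g + 6)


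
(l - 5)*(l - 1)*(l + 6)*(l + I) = l^4 + I*l^3 - 31*l^2 + 30*l - 31*I*l + 30*I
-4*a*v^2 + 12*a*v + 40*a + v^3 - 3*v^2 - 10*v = (-4*a + v)*(v - 5)*(v + 2)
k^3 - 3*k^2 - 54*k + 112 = (k - 8)*(k - 2)*(k + 7)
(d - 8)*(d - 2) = d^2 - 10*d + 16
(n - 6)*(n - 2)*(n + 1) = n^3 - 7*n^2 + 4*n + 12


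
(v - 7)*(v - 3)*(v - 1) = v^3 - 11*v^2 + 31*v - 21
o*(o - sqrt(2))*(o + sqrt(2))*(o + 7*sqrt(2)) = o^4 + 7*sqrt(2)*o^3 - 2*o^2 - 14*sqrt(2)*o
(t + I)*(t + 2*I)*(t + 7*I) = t^3 + 10*I*t^2 - 23*t - 14*I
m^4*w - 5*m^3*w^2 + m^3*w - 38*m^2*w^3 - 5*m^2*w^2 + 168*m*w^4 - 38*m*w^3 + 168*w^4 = (m - 7*w)*(m - 4*w)*(m + 6*w)*(m*w + w)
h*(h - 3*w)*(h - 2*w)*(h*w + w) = h^4*w - 5*h^3*w^2 + h^3*w + 6*h^2*w^3 - 5*h^2*w^2 + 6*h*w^3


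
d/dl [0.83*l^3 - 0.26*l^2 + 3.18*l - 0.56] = 2.49*l^2 - 0.52*l + 3.18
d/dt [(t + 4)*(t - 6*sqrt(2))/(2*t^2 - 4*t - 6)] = (-(t - 1)*(t + 4)*(t - 6*sqrt(2)) + (-t - 2 + 3*sqrt(2))*(-t^2 + 2*t + 3))/(-t^2 + 2*t + 3)^2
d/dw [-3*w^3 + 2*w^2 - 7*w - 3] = -9*w^2 + 4*w - 7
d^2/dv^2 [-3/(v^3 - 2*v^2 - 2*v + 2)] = 6*((3*v - 2)*(v^3 - 2*v^2 - 2*v + 2) - (-3*v^2 + 4*v + 2)^2)/(v^3 - 2*v^2 - 2*v + 2)^3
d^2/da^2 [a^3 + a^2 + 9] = 6*a + 2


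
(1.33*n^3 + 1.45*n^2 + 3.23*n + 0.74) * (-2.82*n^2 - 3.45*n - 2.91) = -3.7506*n^5 - 8.6775*n^4 - 17.9814*n^3 - 17.4498*n^2 - 11.9523*n - 2.1534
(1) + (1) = 2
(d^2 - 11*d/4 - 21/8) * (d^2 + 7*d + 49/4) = d^4 + 17*d^3/4 - 77*d^2/8 - 833*d/16 - 1029/32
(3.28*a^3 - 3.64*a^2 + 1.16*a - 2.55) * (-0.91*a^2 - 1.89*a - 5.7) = -2.9848*a^5 - 2.8868*a^4 - 12.872*a^3 + 20.8761*a^2 - 1.7925*a + 14.535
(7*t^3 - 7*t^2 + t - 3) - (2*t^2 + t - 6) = 7*t^3 - 9*t^2 + 3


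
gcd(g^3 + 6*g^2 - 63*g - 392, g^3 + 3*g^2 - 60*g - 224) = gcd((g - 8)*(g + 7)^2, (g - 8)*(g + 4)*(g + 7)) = g^2 - g - 56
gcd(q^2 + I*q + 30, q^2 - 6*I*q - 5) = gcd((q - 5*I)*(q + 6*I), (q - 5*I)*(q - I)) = q - 5*I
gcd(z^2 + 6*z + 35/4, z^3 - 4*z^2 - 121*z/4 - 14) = z + 7/2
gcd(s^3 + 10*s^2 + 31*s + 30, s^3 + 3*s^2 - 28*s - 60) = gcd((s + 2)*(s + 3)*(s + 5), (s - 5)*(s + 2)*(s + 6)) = s + 2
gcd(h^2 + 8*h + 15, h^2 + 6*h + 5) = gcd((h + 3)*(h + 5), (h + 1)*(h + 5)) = h + 5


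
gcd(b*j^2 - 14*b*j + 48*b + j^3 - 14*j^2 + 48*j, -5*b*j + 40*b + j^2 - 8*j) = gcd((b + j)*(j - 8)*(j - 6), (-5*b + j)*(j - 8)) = j - 8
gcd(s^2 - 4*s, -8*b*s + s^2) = s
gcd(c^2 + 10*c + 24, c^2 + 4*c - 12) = c + 6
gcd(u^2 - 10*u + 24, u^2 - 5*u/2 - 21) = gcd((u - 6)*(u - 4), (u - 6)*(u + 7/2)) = u - 6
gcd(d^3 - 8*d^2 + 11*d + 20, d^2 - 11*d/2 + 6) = d - 4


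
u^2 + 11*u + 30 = (u + 5)*(u + 6)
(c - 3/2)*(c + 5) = c^2 + 7*c/2 - 15/2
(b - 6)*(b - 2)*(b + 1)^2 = b^4 - 6*b^3 - 3*b^2 + 16*b + 12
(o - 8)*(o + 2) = o^2 - 6*o - 16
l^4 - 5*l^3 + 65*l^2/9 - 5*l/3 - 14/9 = (l - 7/3)*(l - 2)*(l - 1)*(l + 1/3)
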